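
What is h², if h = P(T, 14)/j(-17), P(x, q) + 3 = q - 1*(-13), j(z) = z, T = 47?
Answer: 576/289 ≈ 1.9931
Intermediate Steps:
P(x, q) = 10 + q (P(x, q) = -3 + (q - 1*(-13)) = -3 + (q + 13) = -3 + (13 + q) = 10 + q)
h = -24/17 (h = (10 + 14)/(-17) = 24*(-1/17) = -24/17 ≈ -1.4118)
h² = (-24/17)² = 576/289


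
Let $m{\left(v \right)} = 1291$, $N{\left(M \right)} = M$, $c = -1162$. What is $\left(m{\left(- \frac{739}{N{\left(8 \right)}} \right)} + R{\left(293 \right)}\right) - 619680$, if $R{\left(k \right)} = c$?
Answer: $-619551$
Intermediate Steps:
$R{\left(k \right)} = -1162$
$\left(m{\left(- \frac{739}{N{\left(8 \right)}} \right)} + R{\left(293 \right)}\right) - 619680 = \left(1291 - 1162\right) - 619680 = 129 - 619680 = -619551$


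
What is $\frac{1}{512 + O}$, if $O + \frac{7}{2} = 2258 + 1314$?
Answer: $\frac{2}{8161} \approx 0.00024507$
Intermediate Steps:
$O = \frac{7137}{2}$ ($O = - \frac{7}{2} + \left(2258 + 1314\right) = - \frac{7}{2} + 3572 = \frac{7137}{2} \approx 3568.5$)
$\frac{1}{512 + O} = \frac{1}{512 + \frac{7137}{2}} = \frac{1}{\frac{8161}{2}} = \frac{2}{8161}$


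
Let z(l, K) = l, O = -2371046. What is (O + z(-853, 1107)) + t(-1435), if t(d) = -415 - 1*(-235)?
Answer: -2372079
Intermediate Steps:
t(d) = -180 (t(d) = -415 + 235 = -180)
(O + z(-853, 1107)) + t(-1435) = (-2371046 - 853) - 180 = -2371899 - 180 = -2372079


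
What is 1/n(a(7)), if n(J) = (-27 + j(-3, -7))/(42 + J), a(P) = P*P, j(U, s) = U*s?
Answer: -91/6 ≈ -15.167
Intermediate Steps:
a(P) = P²
n(J) = -6/(42 + J) (n(J) = (-27 - 3*(-7))/(42 + J) = (-27 + 21)/(42 + J) = -6/(42 + J))
1/n(a(7)) = 1/(-6/(42 + 7²)) = 1/(-6/(42 + 49)) = 1/(-6/91) = -91/6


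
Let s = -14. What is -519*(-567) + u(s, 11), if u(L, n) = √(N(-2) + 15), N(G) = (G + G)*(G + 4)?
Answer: 294273 + √7 ≈ 2.9428e+5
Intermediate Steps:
N(G) = 2*G*(4 + G) (N(G) = (2*G)*(4 + G) = 2*G*(4 + G))
u(L, n) = √7 (u(L, n) = √(2*(-2)*(4 - 2) + 15) = √(2*(-2)*2 + 15) = √(-8 + 15) = √7)
-519*(-567) + u(s, 11) = -519*(-567) + √7 = 294273 + √7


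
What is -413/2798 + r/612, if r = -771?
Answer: -401669/285396 ≈ -1.4074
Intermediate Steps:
-413/2798 + r/612 = -413/2798 - 771/612 = -413*1/2798 - 771*1/612 = -413/2798 - 257/204 = -401669/285396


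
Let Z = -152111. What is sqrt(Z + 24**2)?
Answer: I*sqrt(151535) ≈ 389.27*I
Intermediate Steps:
sqrt(Z + 24**2) = sqrt(-152111 + 24**2) = sqrt(-152111 + 576) = sqrt(-151535) = I*sqrt(151535)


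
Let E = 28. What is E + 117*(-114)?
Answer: -13310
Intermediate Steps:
E + 117*(-114) = 28 + 117*(-114) = 28 - 13338 = -13310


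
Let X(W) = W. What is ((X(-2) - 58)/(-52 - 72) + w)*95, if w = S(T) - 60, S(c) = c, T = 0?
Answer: -175275/31 ≈ -5654.0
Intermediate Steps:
w = -60 (w = 0 - 60 = -60)
((X(-2) - 58)/(-52 - 72) + w)*95 = ((-2 - 58)/(-52 - 72) - 60)*95 = (-60/(-124) - 60)*95 = (-60*(-1/124) - 60)*95 = (15/31 - 60)*95 = -1845/31*95 = -175275/31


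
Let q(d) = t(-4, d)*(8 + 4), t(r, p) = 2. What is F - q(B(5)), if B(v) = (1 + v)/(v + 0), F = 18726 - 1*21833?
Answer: -3131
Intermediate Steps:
F = -3107 (F = 18726 - 21833 = -3107)
B(v) = (1 + v)/v
q(d) = 24 (q(d) = 2*(8 + 4) = 2*12 = 24)
F - q(B(5)) = -3107 - 1*24 = -3107 - 24 = -3131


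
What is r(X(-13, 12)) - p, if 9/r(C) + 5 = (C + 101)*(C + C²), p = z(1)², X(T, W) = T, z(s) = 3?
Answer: -123498/13723 ≈ -8.9993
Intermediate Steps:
p = 9 (p = 3² = 9)
r(C) = 9/(-5 + (101 + C)*(C + C²)) (r(C) = 9/(-5 + (C + 101)*(C + C²)) = 9/(-5 + (101 + C)*(C + C²)))
r(X(-13, 12)) - p = 9/(-5 + (-13)³ + 101*(-13) + 102*(-13)²) - 1*9 = 9/(-5 - 2197 - 1313 + 102*169) - 9 = 9/(-5 - 2197 - 1313 + 17238) - 9 = 9/13723 - 9 = -123498/13723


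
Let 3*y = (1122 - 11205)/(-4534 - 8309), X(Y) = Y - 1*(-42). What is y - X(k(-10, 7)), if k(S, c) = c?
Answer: -625946/12843 ≈ -48.738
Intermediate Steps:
X(Y) = 42 + Y (X(Y) = Y + 42 = 42 + Y)
y = 3361/12843 (y = ((1122 - 11205)/(-4534 - 8309))/3 = (-10083/(-12843))/3 = (-10083*(-1/12843))/3 = (1/3)*(3361/4281) = 3361/12843 ≈ 0.26170)
y - X(k(-10, 7)) = 3361/12843 - (42 + 7) = 3361/12843 - 1*49 = 3361/12843 - 49 = -625946/12843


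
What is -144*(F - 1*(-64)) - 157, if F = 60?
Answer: -18013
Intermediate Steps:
-144*(F - 1*(-64)) - 157 = -144*(60 - 1*(-64)) - 157 = -144*(60 + 64) - 157 = -144*124 - 157 = -17856 - 157 = -18013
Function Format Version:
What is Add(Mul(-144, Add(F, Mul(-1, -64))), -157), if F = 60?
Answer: -18013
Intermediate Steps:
Add(Mul(-144, Add(F, Mul(-1, -64))), -157) = Add(Mul(-144, Add(60, Mul(-1, -64))), -157) = Add(Mul(-144, Add(60, 64)), -157) = Add(Mul(-144, 124), -157) = Add(-17856, -157) = -18013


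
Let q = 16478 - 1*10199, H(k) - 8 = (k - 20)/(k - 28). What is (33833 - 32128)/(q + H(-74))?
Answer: 86955/320684 ≈ 0.27115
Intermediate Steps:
H(k) = 8 + (-20 + k)/(-28 + k) (H(k) = 8 + (k - 20)/(k - 28) = 8 + (-20 + k)/(-28 + k))
q = 6279 (q = 16478 - 10199 = 6279)
(33833 - 32128)/(q + H(-74)) = (33833 - 32128)/(6279 + (-244 + 9*(-74))/(-28 - 74)) = 1705/(6279 + (-244 - 666)/(-102)) = 1705/(6279 - 1/102*(-910)) = 1705/(6279 + 455/51) = 1705/(320684/51) = 1705*(51/320684) = 86955/320684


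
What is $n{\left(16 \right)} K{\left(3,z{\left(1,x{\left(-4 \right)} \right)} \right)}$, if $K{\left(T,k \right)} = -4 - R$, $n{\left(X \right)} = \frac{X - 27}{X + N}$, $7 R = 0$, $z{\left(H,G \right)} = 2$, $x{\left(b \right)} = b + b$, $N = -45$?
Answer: $- \frac{44}{29} \approx -1.5172$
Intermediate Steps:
$x{\left(b \right)} = 2 b$
$R = 0$ ($R = \frac{1}{7} \cdot 0 = 0$)
$n{\left(X \right)} = \frac{-27 + X}{-45 + X}$ ($n{\left(X \right)} = \frac{X - 27}{X - 45} = \frac{-27 + X}{-45 + X}$)
$K{\left(T,k \right)} = -4$ ($K{\left(T,k \right)} = -4 - 0 = -4 + 0 = -4$)
$n{\left(16 \right)} K{\left(3,z{\left(1,x{\left(-4 \right)} \right)} \right)} = \frac{-27 + 16}{-45 + 16} \left(-4\right) = \frac{1}{-29} \left(-11\right) \left(-4\right) = \left(- \frac{1}{29}\right) \left(-11\right) \left(-4\right) = \frac{11}{29} \left(-4\right) = - \frac{44}{29}$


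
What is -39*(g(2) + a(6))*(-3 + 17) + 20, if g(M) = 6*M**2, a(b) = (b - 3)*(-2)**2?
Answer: -19636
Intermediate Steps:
a(b) = -12 + 4*b (a(b) = (-3 + b)*4 = -12 + 4*b)
-39*(g(2) + a(6))*(-3 + 17) + 20 = -39*(6*2**2 + (-12 + 4*6))*(-3 + 17) + 20 = -39*(6*4 + (-12 + 24))*14 + 20 = -39*(24 + 12)*14 + 20 = -1404*14 + 20 = -39*504 + 20 = -19656 + 20 = -19636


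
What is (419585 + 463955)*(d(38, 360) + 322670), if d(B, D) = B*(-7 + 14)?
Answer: 285326873440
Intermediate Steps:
d(B, D) = 7*B (d(B, D) = B*7 = 7*B)
(419585 + 463955)*(d(38, 360) + 322670) = (419585 + 463955)*(7*38 + 322670) = 883540*(266 + 322670) = 883540*322936 = 285326873440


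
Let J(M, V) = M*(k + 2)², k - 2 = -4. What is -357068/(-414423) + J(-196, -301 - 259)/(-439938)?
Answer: 357068/414423 ≈ 0.86160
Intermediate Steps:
k = -2 (k = 2 - 4 = -2)
J(M, V) = 0 (J(M, V) = M*(-2 + 2)² = M*0² = M*0 = 0)
-357068/(-414423) + J(-196, -301 - 259)/(-439938) = -357068/(-414423) + 0/(-439938) = -357068*(-1/414423) + 0*(-1/439938) = 357068/414423 + 0 = 357068/414423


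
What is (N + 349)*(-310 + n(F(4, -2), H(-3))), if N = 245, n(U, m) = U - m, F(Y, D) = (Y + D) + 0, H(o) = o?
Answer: -181170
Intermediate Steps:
F(Y, D) = D + Y (F(Y, D) = (D + Y) + 0 = D + Y)
(N + 349)*(-310 + n(F(4, -2), H(-3))) = (245 + 349)*(-310 + ((-2 + 4) - 1*(-3))) = 594*(-310 + (2 + 3)) = 594*(-310 + 5) = 594*(-305) = -181170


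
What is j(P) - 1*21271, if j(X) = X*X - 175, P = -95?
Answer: -12421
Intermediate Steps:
j(X) = -175 + X² (j(X) = X² - 175 = -175 + X²)
j(P) - 1*21271 = (-175 + (-95)²) - 1*21271 = (-175 + 9025) - 21271 = 8850 - 21271 = -12421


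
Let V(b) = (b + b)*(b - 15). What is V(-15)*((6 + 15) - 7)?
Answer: 12600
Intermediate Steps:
V(b) = 2*b*(-15 + b) (V(b) = (2*b)*(-15 + b) = 2*b*(-15 + b))
V(-15)*((6 + 15) - 7) = (2*(-15)*(-15 - 15))*((6 + 15) - 7) = (2*(-15)*(-30))*(21 - 7) = 900*14 = 12600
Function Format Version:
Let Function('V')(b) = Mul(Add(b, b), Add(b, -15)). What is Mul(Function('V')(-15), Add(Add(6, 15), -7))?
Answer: 12600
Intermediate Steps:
Function('V')(b) = Mul(2, b, Add(-15, b)) (Function('V')(b) = Mul(Mul(2, b), Add(-15, b)) = Mul(2, b, Add(-15, b)))
Mul(Function('V')(-15), Add(Add(6, 15), -7)) = Mul(Mul(2, -15, Add(-15, -15)), Add(Add(6, 15), -7)) = Mul(Mul(2, -15, -30), Add(21, -7)) = Mul(900, 14) = 12600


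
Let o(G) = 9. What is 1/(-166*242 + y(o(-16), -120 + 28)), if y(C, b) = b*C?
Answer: -1/41000 ≈ -2.4390e-5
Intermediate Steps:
y(C, b) = C*b
1/(-166*242 + y(o(-16), -120 + 28)) = 1/(-166*242 + 9*(-120 + 28)) = 1/(-40172 + 9*(-92)) = 1/(-40172 - 828) = 1/(-41000) = -1/41000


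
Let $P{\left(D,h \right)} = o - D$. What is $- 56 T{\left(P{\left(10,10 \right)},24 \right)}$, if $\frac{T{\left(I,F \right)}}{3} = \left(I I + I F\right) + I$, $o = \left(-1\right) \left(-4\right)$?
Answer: $19152$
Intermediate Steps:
$o = 4$
$P{\left(D,h \right)} = 4 - D$
$T{\left(I,F \right)} = 3 I + 3 I^{2} + 3 F I$ ($T{\left(I,F \right)} = 3 \left(\left(I I + I F\right) + I\right) = 3 \left(\left(I^{2} + F I\right) + I\right) = 3 \left(I + I^{2} + F I\right) = 3 I + 3 I^{2} + 3 F I$)
$- 56 T{\left(P{\left(10,10 \right)},24 \right)} = - 56 \cdot 3 \left(4 - 10\right) \left(1 + 24 + \left(4 - 10\right)\right) = - 56 \cdot 3 \left(-6\right) \left(1 + 24 - 6\right) = - 56 \cdot 3 \left(-6\right) 19 = \left(-56\right) \left(-342\right) = 19152$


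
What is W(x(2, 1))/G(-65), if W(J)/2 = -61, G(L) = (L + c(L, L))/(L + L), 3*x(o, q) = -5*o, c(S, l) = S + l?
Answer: -244/3 ≈ -81.333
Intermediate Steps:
x(o, q) = -5*o/3 (x(o, q) = (-5*o)/3 = -5*o/3)
G(L) = 3/2 (G(L) = (L + (L + L))/(L + L) = (L + 2*L)/((2*L)) = (3*L)*(1/(2*L)) = 3/2)
W(J) = -122 (W(J) = 2*(-61) = -122)
W(x(2, 1))/G(-65) = -122/3/2 = -122*⅔ = -244/3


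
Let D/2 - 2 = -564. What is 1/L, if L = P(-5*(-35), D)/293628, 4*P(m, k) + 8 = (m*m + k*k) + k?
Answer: 1174512/1292869 ≈ 0.90845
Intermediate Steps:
D = -1124 (D = 4 + 2*(-564) = 4 - 1128 = -1124)
P(m, k) = -2 + k/4 + k²/4 + m²/4 (P(m, k) = -2 + ((m*m + k*k) + k)/4 = -2 + ((m² + k²) + k)/4 = -2 + ((k² + m²) + k)/4 = -2 + (k + k² + m²)/4 = -2 + (k/4 + k²/4 + m²/4) = -2 + k/4 + k²/4 + m²/4)
L = 1292869/1174512 (L = (-2 + (¼)*(-1124) + (¼)*(-1124)² + (-5*(-35))²/4)/293628 = (-2 - 281 + (¼)*1263376 + (¼)*175²)*(1/293628) = (-2 - 281 + 315844 + (¼)*30625)*(1/293628) = (-2 - 281 + 315844 + 30625/4)*(1/293628) = (1292869/4)*(1/293628) = 1292869/1174512 ≈ 1.1008)
1/L = 1/(1292869/1174512) = 1174512/1292869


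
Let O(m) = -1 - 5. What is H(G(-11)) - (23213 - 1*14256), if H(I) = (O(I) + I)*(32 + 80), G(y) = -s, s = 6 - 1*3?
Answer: -9965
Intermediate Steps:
O(m) = -6
s = 3 (s = 6 - 3 = 3)
G(y) = -3 (G(y) = -1*3 = -3)
H(I) = -672 + 112*I (H(I) = (-6 + I)*(32 + 80) = (-6 + I)*112 = -672 + 112*I)
H(G(-11)) - (23213 - 1*14256) = (-672 + 112*(-3)) - (23213 - 1*14256) = (-672 - 336) - (23213 - 14256) = -1008 - 1*8957 = -1008 - 8957 = -9965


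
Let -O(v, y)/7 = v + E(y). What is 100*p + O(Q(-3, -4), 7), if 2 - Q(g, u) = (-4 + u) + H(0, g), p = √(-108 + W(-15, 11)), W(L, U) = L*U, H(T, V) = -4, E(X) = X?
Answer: -147 + 100*I*√273 ≈ -147.0 + 1652.3*I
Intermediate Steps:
p = I*√273 (p = √(-108 - 15*11) = √(-108 - 165) = √(-273) = I*√273 ≈ 16.523*I)
Q(g, u) = 10 - u (Q(g, u) = 2 - ((-4 + u) - 4) = 2 - (-8 + u) = 2 + (8 - u) = 10 - u)
O(v, y) = -7*v - 7*y (O(v, y) = -7*(v + y) = -7*v - 7*y)
100*p + O(Q(-3, -4), 7) = 100*(I*√273) + (-7*(10 - 1*(-4)) - 7*7) = 100*I*√273 + (-7*(10 + 4) - 49) = 100*I*√273 + (-7*14 - 49) = 100*I*√273 + (-98 - 49) = 100*I*√273 - 147 = -147 + 100*I*√273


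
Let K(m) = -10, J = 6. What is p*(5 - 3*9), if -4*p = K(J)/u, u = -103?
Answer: 55/103 ≈ 0.53398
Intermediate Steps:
p = -5/206 (p = -(-5)/(2*(-103)) = -(-5)*(-1)/(2*103) = -1/4*10/103 = -5/206 ≈ -0.024272)
p*(5 - 3*9) = -5*(5 - 3*9)/206 = -5*(5 - 27)/206 = -5/206*(-22) = 55/103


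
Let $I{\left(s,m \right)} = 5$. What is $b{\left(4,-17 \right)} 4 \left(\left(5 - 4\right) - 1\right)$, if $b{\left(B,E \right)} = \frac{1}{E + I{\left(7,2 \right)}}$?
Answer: $0$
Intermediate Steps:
$b{\left(B,E \right)} = \frac{1}{5 + E}$ ($b{\left(B,E \right)} = \frac{1}{E + 5} = \frac{1}{5 + E}$)
$b{\left(4,-17 \right)} 4 \left(\left(5 - 4\right) - 1\right) = \frac{4 \left(\left(5 - 4\right) - 1\right)}{5 - 17} = \frac{4 \left(1 - 1\right)}{-12} = - \frac{4 \cdot 0}{12} = \left(- \frac{1}{12}\right) 0 = 0$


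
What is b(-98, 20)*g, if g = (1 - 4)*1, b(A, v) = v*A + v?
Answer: 5820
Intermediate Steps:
b(A, v) = v + A*v (b(A, v) = A*v + v = v + A*v)
g = -3 (g = -3*1 = -3)
b(-98, 20)*g = (20*(1 - 98))*(-3) = (20*(-97))*(-3) = -1940*(-3) = 5820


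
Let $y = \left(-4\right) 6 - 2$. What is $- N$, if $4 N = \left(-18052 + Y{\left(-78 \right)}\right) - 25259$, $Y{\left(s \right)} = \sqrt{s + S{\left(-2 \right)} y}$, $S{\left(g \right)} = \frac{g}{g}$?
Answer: $\frac{43311}{4} - \frac{i \sqrt{26}}{2} \approx 10828.0 - 2.5495 i$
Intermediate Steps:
$S{\left(g \right)} = 1$
$y = -26$ ($y = -24 - 2 = -26$)
$Y{\left(s \right)} = \sqrt{-26 + s}$ ($Y{\left(s \right)} = \sqrt{s + 1 \left(-26\right)} = \sqrt{s - 26} = \sqrt{-26 + s}$)
$N = - \frac{43311}{4} + \frac{i \sqrt{26}}{2}$ ($N = \frac{\left(-18052 + \sqrt{-26 - 78}\right) - 25259}{4} = \frac{\left(-18052 + \sqrt{-104}\right) - 25259}{4} = \frac{\left(-18052 + 2 i \sqrt{26}\right) - 25259}{4} = \frac{-43311 + 2 i \sqrt{26}}{4} = - \frac{43311}{4} + \frac{i \sqrt{26}}{2} \approx -10828.0 + 2.5495 i$)
$- N = - (- \frac{43311}{4} + \frac{i \sqrt{26}}{2}) = \frac{43311}{4} - \frac{i \sqrt{26}}{2}$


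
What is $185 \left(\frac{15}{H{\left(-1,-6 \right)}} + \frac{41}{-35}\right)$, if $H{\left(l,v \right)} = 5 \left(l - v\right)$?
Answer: $- \frac{740}{7} \approx -105.71$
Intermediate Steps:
$H{\left(l,v \right)} = - 5 v + 5 l$
$185 \left(\frac{15}{H{\left(-1,-6 \right)}} + \frac{41}{-35}\right) = 185 \left(\frac{15}{\left(-5\right) \left(-6\right) + 5 \left(-1\right)} + \frac{41}{-35}\right) = 185 \left(\frac{15}{30 - 5} + 41 \left(- \frac{1}{35}\right)\right) = 185 \left(\frac{15}{25} - \frac{41}{35}\right) = 185 \left(15 \cdot \frac{1}{25} - \frac{41}{35}\right) = 185 \left(\frac{3}{5} - \frac{41}{35}\right) = 185 \left(- \frac{4}{7}\right) = - \frac{740}{7}$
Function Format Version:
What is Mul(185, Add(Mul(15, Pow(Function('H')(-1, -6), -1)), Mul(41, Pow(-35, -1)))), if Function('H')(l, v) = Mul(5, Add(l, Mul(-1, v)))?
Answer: Rational(-740, 7) ≈ -105.71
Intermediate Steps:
Function('H')(l, v) = Add(Mul(-5, v), Mul(5, l))
Mul(185, Add(Mul(15, Pow(Function('H')(-1, -6), -1)), Mul(41, Pow(-35, -1)))) = Mul(185, Add(Mul(15, Pow(Add(Mul(-5, -6), Mul(5, -1)), -1)), Mul(41, Pow(-35, -1)))) = Mul(185, Add(Mul(15, Pow(Add(30, -5), -1)), Mul(41, Rational(-1, 35)))) = Mul(185, Add(Mul(15, Pow(25, -1)), Rational(-41, 35))) = Mul(185, Add(Mul(15, Rational(1, 25)), Rational(-41, 35))) = Mul(185, Add(Rational(3, 5), Rational(-41, 35))) = Mul(185, Rational(-4, 7)) = Rational(-740, 7)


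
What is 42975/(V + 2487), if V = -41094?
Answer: -14325/12869 ≈ -1.1131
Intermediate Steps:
42975/(V + 2487) = 42975/(-41094 + 2487) = 42975/(-38607) = 42975*(-1/38607) = -14325/12869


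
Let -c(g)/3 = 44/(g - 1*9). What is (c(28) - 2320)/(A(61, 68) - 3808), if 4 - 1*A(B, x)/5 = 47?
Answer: 44212/76437 ≈ 0.57841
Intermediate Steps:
c(g) = -132/(-9 + g) (c(g) = -132/(g - 1*9) = -132/(g - 9) = -132/(-9 + g))
A(B, x) = -215 (A(B, x) = 20 - 5*47 = 20 - 235 = -215)
(c(28) - 2320)/(A(61, 68) - 3808) = (-132/(-9 + 28) - 2320)/(-215 - 3808) = (-132/19 - 2320)/(-4023) = (-132*1/19 - 2320)*(-1/4023) = (-132/19 - 2320)*(-1/4023) = -44212/19*(-1/4023) = 44212/76437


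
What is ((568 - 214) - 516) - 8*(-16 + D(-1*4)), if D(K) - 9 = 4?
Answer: -138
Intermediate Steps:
D(K) = 13 (D(K) = 9 + 4 = 13)
((568 - 214) - 516) - 8*(-16 + D(-1*4)) = ((568 - 214) - 516) - 8*(-16 + 13) = (354 - 516) - 8*(-3) = -162 - 1*(-24) = -162 + 24 = -138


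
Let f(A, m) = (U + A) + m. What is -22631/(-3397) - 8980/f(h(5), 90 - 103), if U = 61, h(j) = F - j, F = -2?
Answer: -29577189/139277 ≈ -212.36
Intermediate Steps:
h(j) = -2 - j
f(A, m) = 61 + A + m (f(A, m) = (61 + A) + m = 61 + A + m)
-22631/(-3397) - 8980/f(h(5), 90 - 103) = -22631/(-3397) - 8980/(61 + (-2 - 1*5) + (90 - 103)) = -22631*(-1/3397) - 8980/(61 + (-2 - 5) - 13) = 22631/3397 - 8980/(61 - 7 - 13) = 22631/3397 - 8980/41 = -29577189/139277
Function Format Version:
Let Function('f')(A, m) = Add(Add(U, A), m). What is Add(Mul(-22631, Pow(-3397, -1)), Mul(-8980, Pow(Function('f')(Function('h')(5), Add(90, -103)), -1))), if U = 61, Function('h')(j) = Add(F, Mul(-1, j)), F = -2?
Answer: Rational(-29577189, 139277) ≈ -212.36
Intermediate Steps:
Function('h')(j) = Add(-2, Mul(-1, j))
Function('f')(A, m) = Add(61, A, m) (Function('f')(A, m) = Add(Add(61, A), m) = Add(61, A, m))
Add(Mul(-22631, Pow(-3397, -1)), Mul(-8980, Pow(Function('f')(Function('h')(5), Add(90, -103)), -1))) = Add(Mul(-22631, Pow(-3397, -1)), Mul(-8980, Pow(Add(61, Add(-2, Mul(-1, 5)), Add(90, -103)), -1))) = Add(Mul(-22631, Rational(-1, 3397)), Mul(-8980, Pow(Add(61, Add(-2, -5), -13), -1))) = Add(Rational(22631, 3397), Mul(-8980, Pow(Add(61, -7, -13), -1))) = Add(Rational(22631, 3397), Mul(-8980, Pow(41, -1))) = Add(Rational(22631, 3397), Mul(-8980, Rational(1, 41))) = Add(Rational(22631, 3397), Rational(-8980, 41)) = Rational(-29577189, 139277)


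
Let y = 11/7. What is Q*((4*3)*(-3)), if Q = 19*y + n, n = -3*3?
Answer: -5256/7 ≈ -750.86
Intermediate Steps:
y = 11/7 (y = 11*(1/7) = 11/7 ≈ 1.5714)
n = -9
Q = 146/7 (Q = 19*(11/7) - 9 = 209/7 - 9 = 146/7 ≈ 20.857)
Q*((4*3)*(-3)) = 146*((4*3)*(-3))/7 = 146*(12*(-3))/7 = (146/7)*(-36) = -5256/7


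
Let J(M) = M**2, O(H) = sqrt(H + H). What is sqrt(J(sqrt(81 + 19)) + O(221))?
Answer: sqrt(100 + sqrt(442)) ≈ 11.001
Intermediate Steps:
O(H) = sqrt(2)*sqrt(H) (O(H) = sqrt(2*H) = sqrt(2)*sqrt(H))
sqrt(J(sqrt(81 + 19)) + O(221)) = sqrt((sqrt(81 + 19))**2 + sqrt(2)*sqrt(221)) = sqrt((sqrt(100))**2 + sqrt(442)) = sqrt(10**2 + sqrt(442)) = sqrt(100 + sqrt(442))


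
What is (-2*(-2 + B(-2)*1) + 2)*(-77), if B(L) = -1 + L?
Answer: -924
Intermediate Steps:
(-2*(-2 + B(-2)*1) + 2)*(-77) = (-2*(-2 + (-1 - 2)*1) + 2)*(-77) = (-2*(-2 - 3*1) + 2)*(-77) = (-2*(-2 - 3) + 2)*(-77) = (-2*(-5) + 2)*(-77) = (10 + 2)*(-77) = 12*(-77) = -924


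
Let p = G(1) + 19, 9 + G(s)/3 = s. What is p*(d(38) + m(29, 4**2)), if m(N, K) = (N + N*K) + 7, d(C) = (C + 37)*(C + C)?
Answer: -31000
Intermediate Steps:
G(s) = -27 + 3*s
p = -5 (p = (-27 + 3*1) + 19 = (-27 + 3) + 19 = -24 + 19 = -5)
d(C) = 2*C*(37 + C) (d(C) = (37 + C)*(2*C) = 2*C*(37 + C))
m(N, K) = 7 + N + K*N (m(N, K) = (N + K*N) + 7 = 7 + N + K*N)
p*(d(38) + m(29, 4**2)) = -5*(2*38*(37 + 38) + (7 + 29 + 4**2*29)) = -5*(2*38*75 + (7 + 29 + 16*29)) = -5*(5700 + (7 + 29 + 464)) = -5*(5700 + 500) = -5*6200 = -31000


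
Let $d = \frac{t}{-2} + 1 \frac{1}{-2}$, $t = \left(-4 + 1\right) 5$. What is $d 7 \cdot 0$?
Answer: $0$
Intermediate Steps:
$t = -15$ ($t = \left(-3\right) 5 = -15$)
$d = 7$ ($d = - \frac{15}{-2} + 1 \frac{1}{-2} = \left(-15\right) \left(- \frac{1}{2}\right) + 1 \left(- \frac{1}{2}\right) = \frac{15}{2} - \frac{1}{2} = 7$)
$d 7 \cdot 0 = 7 \cdot 7 \cdot 0 = 49 \cdot 0 = 0$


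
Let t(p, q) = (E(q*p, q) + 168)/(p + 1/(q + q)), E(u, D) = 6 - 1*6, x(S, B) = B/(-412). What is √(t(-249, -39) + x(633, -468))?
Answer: 3*√205120340139/2000569 ≈ 0.67916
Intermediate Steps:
x(S, B) = -B/412 (x(S, B) = B*(-1/412) = -B/412)
E(u, D) = 0 (E(u, D) = 6 - 6 = 0)
t(p, q) = 168/(p + 1/(2*q)) (t(p, q) = (0 + 168)/(p + 1/(q + q)) = 168/(p + 1/(2*q)))
√(t(-249, -39) + x(633, -468)) = √(336*(-39)/(1 + 2*(-249)*(-39)) - 1/412*(-468)) = √(336*(-39)/(1 + 19422) + 117/103) = √(336*(-39)/19423 + 117/103) = √(336*(-39)*(1/19423) + 117/103) = √(-13104/19423 + 117/103) = √(922779/2000569) = 3*√205120340139/2000569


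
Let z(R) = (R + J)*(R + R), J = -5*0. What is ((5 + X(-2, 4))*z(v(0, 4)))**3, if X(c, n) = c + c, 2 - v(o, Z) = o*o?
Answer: 512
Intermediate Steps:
v(o, Z) = 2 - o**2 (v(o, Z) = 2 - o*o = 2 - o**2)
J = 0
X(c, n) = 2*c
z(R) = 2*R**2 (z(R) = (R + 0)*(R + R) = R*(2*R) = 2*R**2)
((5 + X(-2, 4))*z(v(0, 4)))**3 = ((5 + 2*(-2))*(2*(2 - 1*0**2)**2))**3 = ((5 - 4)*(2*(2 - 1*0)**2))**3 = (1*(2*(2 + 0)**2))**3 = (1*(2*2**2))**3 = (1*(2*4))**3 = (1*8)**3 = 8**3 = 512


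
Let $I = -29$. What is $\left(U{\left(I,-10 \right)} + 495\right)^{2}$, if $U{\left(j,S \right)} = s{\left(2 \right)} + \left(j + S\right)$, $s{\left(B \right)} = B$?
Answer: $209764$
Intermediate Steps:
$U{\left(j,S \right)} = 2 + S + j$ ($U{\left(j,S \right)} = 2 + \left(j + S\right) = 2 + \left(S + j\right) = 2 + S + j$)
$\left(U{\left(I,-10 \right)} + 495\right)^{2} = \left(\left(2 - 10 - 29\right) + 495\right)^{2} = \left(-37 + 495\right)^{2} = 458^{2} = 209764$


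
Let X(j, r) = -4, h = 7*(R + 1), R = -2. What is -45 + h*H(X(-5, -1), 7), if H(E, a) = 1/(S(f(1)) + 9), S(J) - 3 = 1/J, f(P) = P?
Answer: -592/13 ≈ -45.538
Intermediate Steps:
h = -7 (h = 7*(-2 + 1) = 7*(-1) = -7)
S(J) = 3 + 1/J
H(E, a) = 1/13 (H(E, a) = 1/((3 + 1/1) + 9) = 1/((3 + 1) + 9) = 1/(4 + 9) = 1/13)
-45 + h*H(X(-5, -1), 7) = -45 - 7*1/13 = -45 - 7/13 = -592/13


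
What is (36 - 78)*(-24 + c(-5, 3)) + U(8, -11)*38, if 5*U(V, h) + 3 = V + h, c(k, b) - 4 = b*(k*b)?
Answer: 13422/5 ≈ 2684.4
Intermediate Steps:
c(k, b) = 4 + k*b² (c(k, b) = 4 + b*(k*b) = 4 + b*(b*k) = 4 + k*b²)
U(V, h) = -⅗ + V/5 + h/5 (U(V, h) = -⅗ + (V + h)/5 = -⅗ + (V/5 + h/5) = -⅗ + V/5 + h/5)
(36 - 78)*(-24 + c(-5, 3)) + U(8, -11)*38 = (36 - 78)*(-24 + (4 - 5*3²)) + (-⅗ + (⅕)*8 + (⅕)*(-11))*38 = -42*(-24 + (4 - 5*9)) + (-⅗ + 8/5 - 11/5)*38 = -42*(-24 + (4 - 45)) - 6/5*38 = -42*(-24 - 41) - 228/5 = -42*(-65) - 228/5 = 2730 - 228/5 = 13422/5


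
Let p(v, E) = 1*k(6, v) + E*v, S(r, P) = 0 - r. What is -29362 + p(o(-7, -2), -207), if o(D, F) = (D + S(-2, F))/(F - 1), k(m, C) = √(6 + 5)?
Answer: -29707 + √11 ≈ -29704.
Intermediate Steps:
k(m, C) = √11
S(r, P) = -r
o(D, F) = (2 + D)/(-1 + F) (o(D, F) = (D - 1*(-2))/(F - 1) = (D + 2)/(-1 + F) = (2 + D)/(-1 + F))
p(v, E) = √11 + E*v (p(v, E) = 1*√11 + E*v = √11 + E*v)
-29362 + p(o(-7, -2), -207) = -29362 + (√11 - 207*(2 - 7)/(-1 - 2)) = -29362 + (√11 - 207*(-5)/(-3)) = -29362 + (√11 - (-69)*(-5)) = -29362 + (√11 - 207*5/3) = -29362 + (√11 - 345) = -29362 + (-345 + √11) = -29707 + √11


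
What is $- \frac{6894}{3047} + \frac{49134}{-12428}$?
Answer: $- \frac{117694965}{18934058} \approx -6.216$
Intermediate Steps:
$- \frac{6894}{3047} + \frac{49134}{-12428} = \left(-6894\right) \frac{1}{3047} + 49134 \left(- \frac{1}{12428}\right) = - \frac{6894}{3047} - \frac{24567}{6214} = - \frac{117694965}{18934058}$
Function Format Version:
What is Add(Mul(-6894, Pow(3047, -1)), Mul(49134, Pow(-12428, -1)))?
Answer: Rational(-117694965, 18934058) ≈ -6.2160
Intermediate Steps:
Add(Mul(-6894, Pow(3047, -1)), Mul(49134, Pow(-12428, -1))) = Add(Mul(-6894, Rational(1, 3047)), Mul(49134, Rational(-1, 12428))) = Add(Rational(-6894, 3047), Rational(-24567, 6214)) = Rational(-117694965, 18934058)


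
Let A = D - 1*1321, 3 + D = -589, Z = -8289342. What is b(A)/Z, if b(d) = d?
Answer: 1913/8289342 ≈ 0.00023078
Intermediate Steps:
D = -592 (D = -3 - 589 = -592)
A = -1913 (A = -592 - 1*1321 = -592 - 1321 = -1913)
b(A)/Z = -1913/(-8289342) = -1913*(-1/8289342) = 1913/8289342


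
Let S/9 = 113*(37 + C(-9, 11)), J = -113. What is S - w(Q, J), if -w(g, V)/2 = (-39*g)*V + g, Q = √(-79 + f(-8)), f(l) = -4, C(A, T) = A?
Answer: 28476 + 8816*I*√83 ≈ 28476.0 + 80318.0*I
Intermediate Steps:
Q = I*√83 (Q = √(-79 - 4) = √(-83) = I*√83 ≈ 9.1104*I)
w(g, V) = -2*g + 78*V*g (w(g, V) = -2*((-39*g)*V + g) = -2*(-39*V*g + g) = -2*(g - 39*V*g) = -2*g + 78*V*g)
S = 28476 (S = 9*(113*(37 - 9)) = 9*(113*28) = 9*3164 = 28476)
S - w(Q, J) = 28476 - 2*I*√83*(-1 + 39*(-113)) = 28476 - 2*I*√83*(-1 - 4407) = 28476 - 2*I*√83*(-4408) = 28476 - (-8816)*I*√83 = 28476 + 8816*I*√83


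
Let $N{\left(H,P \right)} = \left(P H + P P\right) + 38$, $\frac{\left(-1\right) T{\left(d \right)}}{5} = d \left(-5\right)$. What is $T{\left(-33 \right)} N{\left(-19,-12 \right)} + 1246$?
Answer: $-337004$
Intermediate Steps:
$T{\left(d \right)} = 25 d$ ($T{\left(d \right)} = - 5 d \left(-5\right) = - 5 \left(- 5 d\right) = 25 d$)
$N{\left(H,P \right)} = 38 + P^{2} + H P$ ($N{\left(H,P \right)} = \left(H P + P^{2}\right) + 38 = \left(P^{2} + H P\right) + 38 = 38 + P^{2} + H P$)
$T{\left(-33 \right)} N{\left(-19,-12 \right)} + 1246 = 25 \left(-33\right) \left(38 + \left(-12\right)^{2} - -228\right) + 1246 = - 825 \left(38 + 144 + 228\right) + 1246 = \left(-825\right) 410 + 1246 = -338250 + 1246 = -337004$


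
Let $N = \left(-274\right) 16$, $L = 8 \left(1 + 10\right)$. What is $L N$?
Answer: $-385792$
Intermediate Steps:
$L = 88$ ($L = 8 \cdot 11 = 88$)
$N = -4384$
$L N = 88 \left(-4384\right) = -385792$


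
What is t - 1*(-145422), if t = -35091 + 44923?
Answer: 155254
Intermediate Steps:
t = 9832
t - 1*(-145422) = 9832 - 1*(-145422) = 9832 + 145422 = 155254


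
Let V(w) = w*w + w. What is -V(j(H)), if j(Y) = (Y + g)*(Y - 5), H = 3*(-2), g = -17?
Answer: -64262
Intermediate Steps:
H = -6
j(Y) = (-17 + Y)*(-5 + Y) (j(Y) = (Y - 17)*(Y - 5) = (-17 + Y)*(-5 + Y))
V(w) = w + w² (V(w) = w² + w = w + w²)
-V(j(H)) = -(85 + (-6)² - 22*(-6))*(1 + (85 + (-6)² - 22*(-6))) = -(85 + 36 + 132)*(1 + (85 + 36 + 132)) = -253*(1 + 253) = -253*254 = -1*64262 = -64262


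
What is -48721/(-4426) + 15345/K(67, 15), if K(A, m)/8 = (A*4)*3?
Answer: 63548407/4744672 ≈ 13.394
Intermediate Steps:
K(A, m) = 96*A (K(A, m) = 8*((A*4)*3) = 8*((4*A)*3) = 8*(12*A) = 96*A)
-48721/(-4426) + 15345/K(67, 15) = -48721/(-4426) + 15345/((96*67)) = -48721*(-1/4426) + 15345/6432 = 48721/4426 + 15345*(1/6432) = 48721/4426 + 5115/2144 = 63548407/4744672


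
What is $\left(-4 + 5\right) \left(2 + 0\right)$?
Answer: $2$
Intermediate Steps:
$\left(-4 + 5\right) \left(2 + 0\right) = 1 \cdot 2 = 2$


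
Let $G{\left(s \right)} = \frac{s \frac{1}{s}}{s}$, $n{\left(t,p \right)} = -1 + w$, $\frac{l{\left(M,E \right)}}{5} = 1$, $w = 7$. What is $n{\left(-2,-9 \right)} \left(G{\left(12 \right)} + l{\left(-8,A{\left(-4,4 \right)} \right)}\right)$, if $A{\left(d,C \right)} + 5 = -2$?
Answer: $\frac{61}{2} \approx 30.5$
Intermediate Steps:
$A{\left(d,C \right)} = -7$ ($A{\left(d,C \right)} = -5 - 2 = -7$)
$l{\left(M,E \right)} = 5$ ($l{\left(M,E \right)} = 5 \cdot 1 = 5$)
$n{\left(t,p \right)} = 6$ ($n{\left(t,p \right)} = -1 + 7 = 6$)
$G{\left(s \right)} = \frac{1}{s}$ ($G{\left(s \right)} = 1 \frac{1}{s} = \frac{1}{s}$)
$n{\left(-2,-9 \right)} \left(G{\left(12 \right)} + l{\left(-8,A{\left(-4,4 \right)} \right)}\right) = 6 \left(\frac{1}{12} + 5\right) = 6 \cdot \frac{61}{12} = \frac{61}{2}$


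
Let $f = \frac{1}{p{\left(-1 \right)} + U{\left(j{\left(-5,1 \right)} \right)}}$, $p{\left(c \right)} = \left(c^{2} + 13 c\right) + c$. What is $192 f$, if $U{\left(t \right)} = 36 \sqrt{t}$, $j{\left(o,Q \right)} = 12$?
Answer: $\frac{2496}{15383} + \frac{13824 \sqrt{3}}{15383} \approx 1.7188$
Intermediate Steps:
$p{\left(c \right)} = c^{2} + 14 c$
$f = \frac{1}{-13 + 72 \sqrt{3}}$ ($f = \frac{1}{- (14 - 1) + 36 \sqrt{12}} = \frac{1}{\left(-1\right) 13 + 36 \cdot 2 \sqrt{3}} = \frac{1}{-13 + 72 \sqrt{3}} \approx 0.0089519$)
$192 f = 192 \left(\frac{13}{15383} + \frac{72 \sqrt{3}}{15383}\right) = \frac{2496}{15383} + \frac{13824 \sqrt{3}}{15383}$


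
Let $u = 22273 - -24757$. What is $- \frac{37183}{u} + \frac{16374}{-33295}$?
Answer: $- \frac{401615441}{313172770} \approx -1.2824$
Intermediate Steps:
$u = 47030$ ($u = 22273 + 24757 = 47030$)
$- \frac{37183}{u} + \frac{16374}{-33295} = - \frac{37183}{47030} + \frac{16374}{-33295} = \left(-37183\right) \frac{1}{47030} + 16374 \left(- \frac{1}{33295}\right) = - \frac{37183}{47030} - \frac{16374}{33295} = - \frac{401615441}{313172770}$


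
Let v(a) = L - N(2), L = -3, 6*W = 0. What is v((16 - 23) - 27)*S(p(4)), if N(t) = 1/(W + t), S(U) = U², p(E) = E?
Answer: -56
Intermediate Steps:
W = 0 (W = (⅙)*0 = 0)
N(t) = 1/t (N(t) = 1/(0 + t) = 1/t)
v(a) = -7/2 (v(a) = -3 - 1/2 = -3 - 1*½ = -3 - ½ = -7/2)
v((16 - 23) - 27)*S(p(4)) = -7/2*4² = -7/2*16 = -56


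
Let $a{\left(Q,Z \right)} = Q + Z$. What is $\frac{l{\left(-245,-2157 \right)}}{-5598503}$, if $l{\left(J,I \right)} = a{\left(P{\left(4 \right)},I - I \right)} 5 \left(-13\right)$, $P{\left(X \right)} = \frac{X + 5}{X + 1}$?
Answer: $\frac{117}{5598503} \approx 2.0898 \cdot 10^{-5}$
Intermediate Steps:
$P{\left(X \right)} = \frac{5 + X}{1 + X}$
$l{\left(J,I \right)} = -117$ ($l{\left(J,I \right)} = \left(\frac{5 + 4}{1 + 4} + \left(I - I\right)\right) 5 \left(-13\right) = \left(\frac{1}{5} \cdot 9 + 0\right) 5 \left(-13\right) = \left(\frac{9}{5} + 0\right) 5 \left(-13\right) = \frac{9}{5} \cdot 5 \left(-13\right) = 9 \left(-13\right) = -117$)
$\frac{l{\left(-245,-2157 \right)}}{-5598503} = - \frac{117}{-5598503} = \left(-117\right) \left(- \frac{1}{5598503}\right) = \frac{117}{5598503}$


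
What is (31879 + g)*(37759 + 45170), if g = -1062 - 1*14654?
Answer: 1340381427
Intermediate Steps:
g = -15716 (g = -1062 - 14654 = -15716)
(31879 + g)*(37759 + 45170) = (31879 - 15716)*(37759 + 45170) = 16163*82929 = 1340381427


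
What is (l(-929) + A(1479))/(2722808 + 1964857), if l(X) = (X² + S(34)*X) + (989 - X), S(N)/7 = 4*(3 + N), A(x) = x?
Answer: -32002/1562555 ≈ -0.020481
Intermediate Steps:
S(N) = 84 + 28*N (S(N) = 7*(4*(3 + N)) = 7*(12 + 4*N) = 84 + 28*N)
l(X) = 989 + X² + 1035*X (l(X) = (X² + (84 + 28*34)*X) + (989 - X) = (X² + (84 + 952)*X) + (989 - X) = (X² + 1036*X) + (989 - X) = 989 + X² + 1035*X)
(l(-929) + A(1479))/(2722808 + 1964857) = ((989 + (-929)² + 1035*(-929)) + 1479)/(2722808 + 1964857) = ((989 + 863041 - 961515) + 1479)/4687665 = (-97485 + 1479)*(1/4687665) = -96006*1/4687665 = -32002/1562555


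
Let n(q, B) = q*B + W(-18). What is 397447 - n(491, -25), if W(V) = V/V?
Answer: 409721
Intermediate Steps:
W(V) = 1
n(q, B) = 1 + B*q (n(q, B) = q*B + 1 = B*q + 1 = 1 + B*q)
397447 - n(491, -25) = 397447 - (1 - 25*491) = 397447 - (1 - 12275) = 397447 - 1*(-12274) = 397447 + 12274 = 409721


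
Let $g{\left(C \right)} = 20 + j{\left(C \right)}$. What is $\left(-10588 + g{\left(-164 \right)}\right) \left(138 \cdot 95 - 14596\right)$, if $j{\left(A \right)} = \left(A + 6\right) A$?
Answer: $-22801184$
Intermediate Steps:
$j{\left(A \right)} = A \left(6 + A\right)$ ($j{\left(A \right)} = \left(6 + A\right) A = A \left(6 + A\right)$)
$g{\left(C \right)} = 20 + C \left(6 + C\right)$
$\left(-10588 + g{\left(-164 \right)}\right) \left(138 \cdot 95 - 14596\right) = \left(-10588 - \left(-20 + 164 \left(6 - 164\right)\right)\right) \left(138 \cdot 95 - 14596\right) = \left(-10588 + \left(20 - -25912\right)\right) \left(13110 - 14596\right) = \left(-10588 + \left(20 + 25912\right)\right) \left(-1486\right) = \left(-10588 + 25932\right) \left(-1486\right) = 15344 \left(-1486\right) = -22801184$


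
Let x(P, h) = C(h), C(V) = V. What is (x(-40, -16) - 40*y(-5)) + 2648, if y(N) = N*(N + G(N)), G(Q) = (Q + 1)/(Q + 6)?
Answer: 832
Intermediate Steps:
x(P, h) = h
G(Q) = (1 + Q)/(6 + Q)
y(N) = N*(N + (1 + N)/(6 + N))
(x(-40, -16) - 40*y(-5)) + 2648 = (-16 - (-200)*(1 - 5 - 5*(6 - 5))/(6 - 5)) + 2648 = (-16 - (-200)*(1 - 5 - 5*1)/1) + 2648 = (-16 - (-200)*(1 - 5 - 5)) + 2648 = (-16 - (-200)*(-9)) + 2648 = (-16 - 40*45) + 2648 = (-16 - 1800) + 2648 = -1816 + 2648 = 832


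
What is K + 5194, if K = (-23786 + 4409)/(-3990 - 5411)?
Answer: 48848171/9401 ≈ 5196.1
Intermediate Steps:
K = 19377/9401 (K = -19377/(-9401) = -19377*(-1/9401) = 19377/9401 ≈ 2.0612)
K + 5194 = 19377/9401 + 5194 = 48848171/9401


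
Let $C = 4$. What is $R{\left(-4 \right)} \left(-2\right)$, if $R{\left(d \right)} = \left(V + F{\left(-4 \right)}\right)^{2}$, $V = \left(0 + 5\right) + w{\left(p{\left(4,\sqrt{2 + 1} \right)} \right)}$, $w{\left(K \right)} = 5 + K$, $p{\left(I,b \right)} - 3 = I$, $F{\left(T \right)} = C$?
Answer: $-882$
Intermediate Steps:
$F{\left(T \right)} = 4$
$p{\left(I,b \right)} = 3 + I$
$V = 17$ ($V = \left(0 + 5\right) + \left(5 + \left(3 + 4\right)\right) = 5 + \left(5 + 7\right) = 5 + 12 = 17$)
$R{\left(d \right)} = 441$ ($R{\left(d \right)} = \left(17 + 4\right)^{2} = 21^{2} = 441$)
$R{\left(-4 \right)} \left(-2\right) = 441 \left(-2\right) = -882$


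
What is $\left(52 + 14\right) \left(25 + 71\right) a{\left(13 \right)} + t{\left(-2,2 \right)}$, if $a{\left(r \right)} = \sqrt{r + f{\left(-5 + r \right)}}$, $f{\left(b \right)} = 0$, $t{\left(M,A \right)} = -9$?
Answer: $-9 + 6336 \sqrt{13} \approx 22836.0$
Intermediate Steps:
$a{\left(r \right)} = \sqrt{r}$ ($a{\left(r \right)} = \sqrt{r + 0} = \sqrt{r}$)
$\left(52 + 14\right) \left(25 + 71\right) a{\left(13 \right)} + t{\left(-2,2 \right)} = \left(52 + 14\right) \left(25 + 71\right) \sqrt{13} - 9 = 66 \cdot 96 \sqrt{13} - 9 = 6336 \sqrt{13} - 9 = -9 + 6336 \sqrt{13}$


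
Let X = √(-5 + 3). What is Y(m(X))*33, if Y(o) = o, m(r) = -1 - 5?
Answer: -198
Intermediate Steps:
X = I*√2 (X = √(-2) = I*√2 ≈ 1.4142*I)
m(r) = -6
Y(m(X))*33 = -6*33 = -198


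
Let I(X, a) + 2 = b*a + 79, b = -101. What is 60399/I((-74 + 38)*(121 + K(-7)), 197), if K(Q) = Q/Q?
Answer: -60399/19820 ≈ -3.0474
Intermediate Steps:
K(Q) = 1
I(X, a) = 77 - 101*a (I(X, a) = -2 + (-101*a + 79) = -2 + (79 - 101*a) = 77 - 101*a)
60399/I((-74 + 38)*(121 + K(-7)), 197) = 60399/(77 - 101*197) = 60399/(77 - 19897) = 60399/(-19820) = 60399*(-1/19820) = -60399/19820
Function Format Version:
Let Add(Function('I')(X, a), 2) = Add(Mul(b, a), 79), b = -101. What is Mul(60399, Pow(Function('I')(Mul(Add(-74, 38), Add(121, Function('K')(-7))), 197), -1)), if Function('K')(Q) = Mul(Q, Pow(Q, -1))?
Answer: Rational(-60399, 19820) ≈ -3.0474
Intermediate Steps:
Function('K')(Q) = 1
Function('I')(X, a) = Add(77, Mul(-101, a)) (Function('I')(X, a) = Add(-2, Add(Mul(-101, a), 79)) = Add(-2, Add(79, Mul(-101, a))) = Add(77, Mul(-101, a)))
Mul(60399, Pow(Function('I')(Mul(Add(-74, 38), Add(121, Function('K')(-7))), 197), -1)) = Mul(60399, Pow(Add(77, Mul(-101, 197)), -1)) = Mul(60399, Pow(Add(77, -19897), -1)) = Mul(60399, Pow(-19820, -1)) = Mul(60399, Rational(-1, 19820)) = Rational(-60399, 19820)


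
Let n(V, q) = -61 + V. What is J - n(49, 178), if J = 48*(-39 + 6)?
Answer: -1572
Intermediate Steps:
J = -1584 (J = 48*(-33) = -1584)
J - n(49, 178) = -1584 - (-61 + 49) = -1584 - 1*(-12) = -1584 + 12 = -1572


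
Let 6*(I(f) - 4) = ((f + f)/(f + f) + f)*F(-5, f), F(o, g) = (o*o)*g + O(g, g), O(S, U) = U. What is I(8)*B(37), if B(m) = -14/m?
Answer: -4424/37 ≈ -119.57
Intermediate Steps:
F(o, g) = g + g*o² (F(o, g) = (o*o)*g + g = o²*g + g = g*o² + g = g + g*o²)
I(f) = 4 + 13*f*(1 + f)/3 (I(f) = 4 + (((f + f)/(f + f) + f)*(f*(1 + (-5)²)))/6 = 4 + (((2*f)/((2*f)) + f)*(f*(1 + 25)))/6 = 4 + (((2*f)*(1/(2*f)) + f)*(f*26))/6 = 4 + ((1 + f)*(26*f))/6 = 4 + (26*f*(1 + f))/6 = 4 + 13*f*(1 + f)/3)
I(8)*B(37) = (4 + (13/3)*8 + (13/3)*8²)*(-14/37) = (4 + 104/3 + (13/3)*64)*(-14*1/37) = (4 + 104/3 + 832/3)*(-14/37) = 316*(-14/37) = -4424/37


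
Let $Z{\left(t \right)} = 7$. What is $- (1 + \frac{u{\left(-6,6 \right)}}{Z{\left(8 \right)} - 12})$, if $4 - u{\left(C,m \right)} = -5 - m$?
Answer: $2$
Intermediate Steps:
$u{\left(C,m \right)} = 9 + m$ ($u{\left(C,m \right)} = 4 - \left(-5 - m\right) = 4 + \left(5 + m\right) = 9 + m$)
$- (1 + \frac{u{\left(-6,6 \right)}}{Z{\left(8 \right)} - 12}) = - (1 + \frac{9 + 6}{7 - 12}) = - (1 + \frac{15}{-5}) = - (1 + 15 \left(- \frac{1}{5}\right)) = - (1 - 3) = \left(-1\right) \left(-2\right) = 2$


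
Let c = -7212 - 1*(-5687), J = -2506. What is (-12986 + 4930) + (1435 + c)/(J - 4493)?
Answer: -18794618/2333 ≈ -8056.0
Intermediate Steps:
c = -1525 (c = -7212 + 5687 = -1525)
(-12986 + 4930) + (1435 + c)/(J - 4493) = (-12986 + 4930) + (1435 - 1525)/(-2506 - 4493) = -8056 - 90/(-6999) = -8056 - 90*(-1/6999) = -8056 + 30/2333 = -18794618/2333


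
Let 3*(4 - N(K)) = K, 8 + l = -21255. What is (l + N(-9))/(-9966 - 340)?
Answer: 10628/5153 ≈ 2.0625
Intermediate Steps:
l = -21263 (l = -8 - 21255 = -21263)
N(K) = 4 - K/3
(l + N(-9))/(-9966 - 340) = (-21263 + (4 - 1/3*(-9)))/(-9966 - 340) = (-21263 + (4 + 3))/(-10306) = (-21263 + 7)*(-1/10306) = -21256*(-1/10306) = 10628/5153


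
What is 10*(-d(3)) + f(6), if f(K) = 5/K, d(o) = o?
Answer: -175/6 ≈ -29.167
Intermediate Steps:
10*(-d(3)) + f(6) = 10*(-1*3) + 5/6 = 10*(-3) + 5*(1/6) = -30 + 5/6 = -175/6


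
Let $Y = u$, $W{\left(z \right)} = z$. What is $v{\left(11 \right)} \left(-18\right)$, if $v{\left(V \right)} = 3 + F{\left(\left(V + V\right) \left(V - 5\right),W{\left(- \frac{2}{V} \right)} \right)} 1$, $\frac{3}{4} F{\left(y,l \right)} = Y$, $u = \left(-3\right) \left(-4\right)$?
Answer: $-342$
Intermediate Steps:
$u = 12$
$Y = 12$
$F{\left(y,l \right)} = 16$ ($F{\left(y,l \right)} = \frac{4}{3} \cdot 12 = 16$)
$v{\left(V \right)} = 19$ ($v{\left(V \right)} = 3 + 16 \cdot 1 = 3 + 16 = 19$)
$v{\left(11 \right)} \left(-18\right) = 19 \left(-18\right) = -342$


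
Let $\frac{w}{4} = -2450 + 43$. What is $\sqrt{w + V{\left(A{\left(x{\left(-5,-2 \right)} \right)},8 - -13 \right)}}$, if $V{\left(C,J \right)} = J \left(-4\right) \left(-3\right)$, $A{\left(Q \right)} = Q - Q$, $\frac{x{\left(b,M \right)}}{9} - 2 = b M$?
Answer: $4 i \sqrt{586} \approx 96.83 i$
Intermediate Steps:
$x{\left(b,M \right)} = 18 + 9 M b$ ($x{\left(b,M \right)} = 18 + 9 b M = 18 + 9 M b$)
$A{\left(Q \right)} = 0$
$V{\left(C,J \right)} = 12 J$ ($V{\left(C,J \right)} = - 4 J \left(-3\right) = 12 J$)
$w = -9628$ ($w = 4 \left(-2450 + 43\right) = 4 \left(-2407\right) = -9628$)
$\sqrt{w + V{\left(A{\left(x{\left(-5,-2 \right)} \right)},8 - -13 \right)}} = \sqrt{-9628 + 12 \left(8 - -13\right)} = \sqrt{-9628 + 12 \left(8 + 13\right)} = \sqrt{-9628 + 12 \cdot 21} = \sqrt{-9628 + 252} = \sqrt{-9376} = 4 i \sqrt{586}$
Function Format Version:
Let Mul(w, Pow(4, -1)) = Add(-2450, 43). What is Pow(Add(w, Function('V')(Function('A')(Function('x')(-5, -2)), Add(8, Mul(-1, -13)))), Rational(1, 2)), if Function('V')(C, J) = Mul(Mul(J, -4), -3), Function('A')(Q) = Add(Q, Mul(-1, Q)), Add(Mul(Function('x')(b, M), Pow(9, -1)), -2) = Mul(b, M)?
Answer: Mul(4, I, Pow(586, Rational(1, 2))) ≈ Mul(96.830, I)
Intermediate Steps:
Function('x')(b, M) = Add(18, Mul(9, M, b)) (Function('x')(b, M) = Add(18, Mul(9, Mul(b, M))) = Add(18, Mul(9, Mul(M, b))) = Add(18, Mul(9, M, b)))
Function('A')(Q) = 0
Function('V')(C, J) = Mul(12, J) (Function('V')(C, J) = Mul(Mul(-4, J), -3) = Mul(12, J))
w = -9628 (w = Mul(4, Add(-2450, 43)) = Mul(4, -2407) = -9628)
Pow(Add(w, Function('V')(Function('A')(Function('x')(-5, -2)), Add(8, Mul(-1, -13)))), Rational(1, 2)) = Pow(Add(-9628, Mul(12, Add(8, Mul(-1, -13)))), Rational(1, 2)) = Pow(Add(-9628, Mul(12, Add(8, 13))), Rational(1, 2)) = Pow(Add(-9628, Mul(12, 21)), Rational(1, 2)) = Pow(Add(-9628, 252), Rational(1, 2)) = Pow(-9376, Rational(1, 2)) = Mul(4, I, Pow(586, Rational(1, 2)))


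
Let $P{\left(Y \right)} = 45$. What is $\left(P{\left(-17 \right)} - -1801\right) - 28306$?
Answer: $-26460$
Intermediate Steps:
$\left(P{\left(-17 \right)} - -1801\right) - 28306 = \left(45 - -1801\right) - 28306 = \left(45 + 1801\right) - 28306 = 1846 - 28306 = -26460$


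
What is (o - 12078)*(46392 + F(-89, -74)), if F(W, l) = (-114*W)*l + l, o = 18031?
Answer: -4193805158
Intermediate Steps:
F(W, l) = l - 114*W*l (F(W, l) = -114*W*l + l = l - 114*W*l)
(o - 12078)*(46392 + F(-89, -74)) = (18031 - 12078)*(46392 - 74*(1 - 114*(-89))) = 5953*(46392 - 74*(1 + 10146)) = 5953*(46392 - 74*10147) = 5953*(46392 - 750878) = 5953*(-704486) = -4193805158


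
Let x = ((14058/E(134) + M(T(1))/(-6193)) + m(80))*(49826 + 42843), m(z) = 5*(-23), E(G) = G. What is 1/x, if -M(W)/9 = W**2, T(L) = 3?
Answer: -414931/387452888429 ≈ -1.0709e-6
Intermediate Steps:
M(W) = -9*W**2
m(z) = -115
x = -387452888429/414931 (x = ((14058/134 - 9*3**2/(-6193)) - 115)*(49826 + 42843) = ((14058*(1/134) - 9*9*(-1/6193)) - 115)*92669 = ((7029/67 - 81*(-1/6193)) - 115)*92669 = ((7029/67 + 81/6193) - 115)*92669 = (43536024/414931 - 115)*92669 = -4181041/414931*92669 = -387452888429/414931 ≈ -9.3378e+5)
1/x = 1/(-387452888429/414931) = -414931/387452888429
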